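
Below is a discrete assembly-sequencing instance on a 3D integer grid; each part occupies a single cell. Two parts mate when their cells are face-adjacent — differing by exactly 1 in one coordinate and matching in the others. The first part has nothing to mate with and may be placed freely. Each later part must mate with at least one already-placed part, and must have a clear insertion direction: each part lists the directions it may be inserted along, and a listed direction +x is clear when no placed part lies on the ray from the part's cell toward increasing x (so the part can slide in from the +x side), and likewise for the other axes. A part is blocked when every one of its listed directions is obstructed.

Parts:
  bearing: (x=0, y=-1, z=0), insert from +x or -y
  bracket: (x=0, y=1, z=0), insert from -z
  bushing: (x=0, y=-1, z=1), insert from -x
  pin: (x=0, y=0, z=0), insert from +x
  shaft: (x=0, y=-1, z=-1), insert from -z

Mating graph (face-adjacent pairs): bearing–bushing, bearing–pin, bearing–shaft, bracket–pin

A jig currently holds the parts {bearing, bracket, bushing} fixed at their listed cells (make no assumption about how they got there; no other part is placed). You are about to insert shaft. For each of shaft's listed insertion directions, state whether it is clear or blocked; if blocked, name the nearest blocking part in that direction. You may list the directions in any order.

-z: clear

-z: ray from shaft(0, -1, -1) has no placed part ⇒ clear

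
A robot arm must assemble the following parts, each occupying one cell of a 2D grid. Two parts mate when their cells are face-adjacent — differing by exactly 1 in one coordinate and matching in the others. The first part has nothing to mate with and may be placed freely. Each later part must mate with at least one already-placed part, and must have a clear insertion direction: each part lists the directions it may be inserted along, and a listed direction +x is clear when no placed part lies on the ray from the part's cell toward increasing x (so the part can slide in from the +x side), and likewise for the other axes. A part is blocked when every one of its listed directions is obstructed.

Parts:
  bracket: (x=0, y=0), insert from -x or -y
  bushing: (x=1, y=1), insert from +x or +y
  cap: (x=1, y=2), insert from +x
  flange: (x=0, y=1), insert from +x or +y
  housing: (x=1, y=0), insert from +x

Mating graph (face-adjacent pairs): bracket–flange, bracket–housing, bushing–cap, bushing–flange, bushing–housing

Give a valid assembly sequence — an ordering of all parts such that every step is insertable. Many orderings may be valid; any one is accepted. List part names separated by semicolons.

1. cap@(1, 2) [+x clear] — {cap}
2. bushing@(1, 1) [+x clear] — {bushing, cap}
3. housing@(1, 0) [+x clear] — {bushing, cap, housing}
4. bracket@(0, 0) [-x clear] — {bracket, bushing, cap, housing}
5. flange@(0, 1) [+y clear] — {bracket, bushing, cap, flange, housing}

cap; bushing; housing; bracket; flange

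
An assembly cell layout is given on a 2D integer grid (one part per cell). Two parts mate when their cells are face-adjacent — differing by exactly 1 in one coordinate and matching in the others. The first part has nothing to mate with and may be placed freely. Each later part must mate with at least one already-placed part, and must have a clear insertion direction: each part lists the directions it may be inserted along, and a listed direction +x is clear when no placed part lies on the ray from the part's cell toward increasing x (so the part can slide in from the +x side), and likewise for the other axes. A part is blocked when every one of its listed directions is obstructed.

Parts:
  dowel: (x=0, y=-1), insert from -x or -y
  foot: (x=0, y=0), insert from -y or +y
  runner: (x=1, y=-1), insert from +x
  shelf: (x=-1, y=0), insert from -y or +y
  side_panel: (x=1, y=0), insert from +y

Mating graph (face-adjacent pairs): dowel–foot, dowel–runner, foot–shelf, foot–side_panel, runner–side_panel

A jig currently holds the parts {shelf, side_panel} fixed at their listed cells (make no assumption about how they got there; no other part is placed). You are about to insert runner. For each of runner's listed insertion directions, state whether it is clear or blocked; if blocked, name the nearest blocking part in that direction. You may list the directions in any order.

+x: clear

+x: ray from runner(1, -1) has no placed part ⇒ clear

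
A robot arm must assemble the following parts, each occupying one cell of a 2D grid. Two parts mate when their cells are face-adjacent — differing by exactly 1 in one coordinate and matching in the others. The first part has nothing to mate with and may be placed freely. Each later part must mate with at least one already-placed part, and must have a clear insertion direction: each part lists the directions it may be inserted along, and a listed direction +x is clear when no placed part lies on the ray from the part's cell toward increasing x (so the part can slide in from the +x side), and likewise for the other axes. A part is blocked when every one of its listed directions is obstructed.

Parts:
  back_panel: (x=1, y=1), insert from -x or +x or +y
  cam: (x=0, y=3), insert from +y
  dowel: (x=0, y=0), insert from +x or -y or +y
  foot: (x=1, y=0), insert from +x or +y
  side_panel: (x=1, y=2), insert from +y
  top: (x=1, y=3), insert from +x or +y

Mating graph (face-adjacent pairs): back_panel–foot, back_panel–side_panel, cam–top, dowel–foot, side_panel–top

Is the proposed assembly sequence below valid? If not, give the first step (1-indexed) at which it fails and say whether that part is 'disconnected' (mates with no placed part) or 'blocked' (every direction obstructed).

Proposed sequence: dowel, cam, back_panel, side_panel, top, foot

1. dowel@(0, 0) [+x clear] — {dowel}
2. cam@(0, 3) — no placed neighbour ⇒ disconnected

Invalid at step 2 (disconnected)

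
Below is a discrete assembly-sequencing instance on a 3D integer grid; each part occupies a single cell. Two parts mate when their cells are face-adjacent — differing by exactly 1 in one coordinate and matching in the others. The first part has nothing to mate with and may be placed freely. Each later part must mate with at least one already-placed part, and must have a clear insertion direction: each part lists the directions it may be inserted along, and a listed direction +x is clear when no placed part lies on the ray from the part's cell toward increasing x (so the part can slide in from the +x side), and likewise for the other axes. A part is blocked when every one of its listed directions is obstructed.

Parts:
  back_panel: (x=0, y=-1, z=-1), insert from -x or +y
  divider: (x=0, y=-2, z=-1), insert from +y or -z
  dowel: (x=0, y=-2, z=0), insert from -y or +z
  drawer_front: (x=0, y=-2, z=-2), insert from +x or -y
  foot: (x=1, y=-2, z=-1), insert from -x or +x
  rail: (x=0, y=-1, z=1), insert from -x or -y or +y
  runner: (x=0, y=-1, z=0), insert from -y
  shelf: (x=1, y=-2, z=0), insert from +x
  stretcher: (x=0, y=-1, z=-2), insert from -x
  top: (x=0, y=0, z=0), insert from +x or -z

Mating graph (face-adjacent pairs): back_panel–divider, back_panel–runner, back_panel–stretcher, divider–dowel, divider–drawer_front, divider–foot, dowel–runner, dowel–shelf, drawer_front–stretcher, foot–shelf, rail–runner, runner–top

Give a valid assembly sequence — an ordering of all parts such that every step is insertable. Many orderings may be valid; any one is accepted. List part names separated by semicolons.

1. runner@(0, -1, 0) [-y clear] — {runner}
2. dowel@(0, -2, 0) [-y clear] — {dowel, runner}
3. divider@(0, -2, -1) [+y clear] — {divider, dowel, runner}
4. shelf@(1, -2, 0) [+x clear] — {divider, dowel, runner, shelf}
5. back_panel@(0, -1, -1) [-x clear] — {back_panel, divider, dowel, runner, shelf}
6. stretcher@(0, -1, -2) [-x clear] — {back_panel, divider, dowel, runner, shelf, stretcher}
7. top@(0, 0, 0) [+x clear] — {back_panel, divider, dowel, runner, shelf, stretcher, top}
8. drawer_front@(0, -2, -2) [+x clear] — {back_panel, divider, dowel, drawer_front, runner, shelf, stretcher, top}
9. rail@(0, -1, 1) [-x clear] — {back_panel, divider, dowel, drawer_front, rail, runner, shelf, stretcher, top}
10. foot@(1, -2, -1) [+x clear] — {back_panel, divider, dowel, drawer_front, foot, rail, runner, shelf, stretcher, top}

runner; dowel; divider; shelf; back_panel; stretcher; top; drawer_front; rail; foot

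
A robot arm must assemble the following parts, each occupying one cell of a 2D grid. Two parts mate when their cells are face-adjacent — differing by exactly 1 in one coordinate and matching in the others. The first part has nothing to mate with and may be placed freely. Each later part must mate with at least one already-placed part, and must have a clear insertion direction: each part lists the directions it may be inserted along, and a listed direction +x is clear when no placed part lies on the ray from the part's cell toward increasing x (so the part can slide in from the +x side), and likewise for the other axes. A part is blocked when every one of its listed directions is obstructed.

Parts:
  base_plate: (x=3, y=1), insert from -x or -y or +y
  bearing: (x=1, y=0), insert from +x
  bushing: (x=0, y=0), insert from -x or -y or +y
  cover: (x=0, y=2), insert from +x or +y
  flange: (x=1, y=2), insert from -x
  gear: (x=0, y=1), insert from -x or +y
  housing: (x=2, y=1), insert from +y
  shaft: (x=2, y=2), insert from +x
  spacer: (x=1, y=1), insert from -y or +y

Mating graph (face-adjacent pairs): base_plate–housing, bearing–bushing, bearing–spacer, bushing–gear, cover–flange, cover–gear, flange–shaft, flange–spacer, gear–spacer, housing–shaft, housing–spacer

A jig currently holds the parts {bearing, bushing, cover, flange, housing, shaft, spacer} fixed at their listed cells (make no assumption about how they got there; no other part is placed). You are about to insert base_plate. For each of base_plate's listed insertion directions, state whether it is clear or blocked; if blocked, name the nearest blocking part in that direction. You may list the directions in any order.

+y: clear; -x: blocked by housing; -y: clear

-x: nearest on ray is housing@(2, 1) ⇒ blocked
-y: ray from base_plate(3, 1) has no placed part ⇒ clear
+y: ray from base_plate(3, 1) has no placed part ⇒ clear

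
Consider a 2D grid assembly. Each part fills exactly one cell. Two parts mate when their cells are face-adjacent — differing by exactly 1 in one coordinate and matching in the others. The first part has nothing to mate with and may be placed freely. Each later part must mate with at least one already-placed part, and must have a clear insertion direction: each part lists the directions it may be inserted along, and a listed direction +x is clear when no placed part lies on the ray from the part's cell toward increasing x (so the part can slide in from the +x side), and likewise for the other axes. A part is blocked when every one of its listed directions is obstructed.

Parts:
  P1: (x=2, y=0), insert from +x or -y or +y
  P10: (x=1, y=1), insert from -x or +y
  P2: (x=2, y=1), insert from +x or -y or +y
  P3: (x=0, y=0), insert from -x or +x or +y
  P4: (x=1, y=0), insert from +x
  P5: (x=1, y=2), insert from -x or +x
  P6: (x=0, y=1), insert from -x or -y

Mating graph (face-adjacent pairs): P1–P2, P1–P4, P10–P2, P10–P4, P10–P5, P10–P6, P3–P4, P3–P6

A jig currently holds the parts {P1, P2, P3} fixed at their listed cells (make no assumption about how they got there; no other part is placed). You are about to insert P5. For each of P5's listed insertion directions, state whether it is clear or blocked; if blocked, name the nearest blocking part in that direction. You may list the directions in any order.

-x: ray from P5(1, 2) has no placed part ⇒ clear
+x: ray from P5(1, 2) has no placed part ⇒ clear

+x: clear; -x: clear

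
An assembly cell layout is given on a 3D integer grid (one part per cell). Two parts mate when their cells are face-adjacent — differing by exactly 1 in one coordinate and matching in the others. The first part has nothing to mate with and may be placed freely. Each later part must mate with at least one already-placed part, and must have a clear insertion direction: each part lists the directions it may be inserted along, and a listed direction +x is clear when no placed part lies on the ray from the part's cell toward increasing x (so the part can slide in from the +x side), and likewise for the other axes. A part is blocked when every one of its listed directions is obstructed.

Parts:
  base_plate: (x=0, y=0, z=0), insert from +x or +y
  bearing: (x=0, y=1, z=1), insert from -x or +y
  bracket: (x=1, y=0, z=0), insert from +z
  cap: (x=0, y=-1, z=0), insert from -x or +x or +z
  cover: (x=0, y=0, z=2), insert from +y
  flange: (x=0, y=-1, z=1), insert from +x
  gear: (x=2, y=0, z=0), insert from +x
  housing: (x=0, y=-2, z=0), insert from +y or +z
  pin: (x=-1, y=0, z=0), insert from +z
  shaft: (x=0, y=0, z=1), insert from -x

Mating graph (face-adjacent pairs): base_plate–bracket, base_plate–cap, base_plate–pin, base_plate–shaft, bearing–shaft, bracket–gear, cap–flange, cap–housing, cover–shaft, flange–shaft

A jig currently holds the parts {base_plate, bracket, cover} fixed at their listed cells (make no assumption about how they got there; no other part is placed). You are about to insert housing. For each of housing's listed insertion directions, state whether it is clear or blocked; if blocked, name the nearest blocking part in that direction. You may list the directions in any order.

+y: nearest on ray is base_plate@(0, 0, 0) ⇒ blocked
+z: ray from housing(0, -2, 0) has no placed part ⇒ clear

+y: blocked by base_plate; +z: clear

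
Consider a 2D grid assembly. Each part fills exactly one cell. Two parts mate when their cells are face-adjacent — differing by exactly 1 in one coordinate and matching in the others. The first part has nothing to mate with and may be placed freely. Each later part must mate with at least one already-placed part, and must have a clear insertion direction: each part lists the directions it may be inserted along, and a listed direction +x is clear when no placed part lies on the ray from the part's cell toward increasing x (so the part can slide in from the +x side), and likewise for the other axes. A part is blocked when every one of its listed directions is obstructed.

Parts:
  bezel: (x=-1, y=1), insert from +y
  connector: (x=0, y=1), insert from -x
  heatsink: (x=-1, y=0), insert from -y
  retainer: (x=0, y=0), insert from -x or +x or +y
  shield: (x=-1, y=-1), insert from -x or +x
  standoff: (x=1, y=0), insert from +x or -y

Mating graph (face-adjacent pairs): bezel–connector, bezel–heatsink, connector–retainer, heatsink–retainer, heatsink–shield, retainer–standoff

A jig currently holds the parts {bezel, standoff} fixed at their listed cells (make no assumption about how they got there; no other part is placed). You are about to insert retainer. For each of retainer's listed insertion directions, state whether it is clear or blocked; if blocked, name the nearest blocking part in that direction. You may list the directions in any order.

+x: blocked by standoff; +y: clear; -x: clear

-x: ray from retainer(0, 0) has no placed part ⇒ clear
+x: nearest on ray is standoff@(1, 0) ⇒ blocked
+y: ray from retainer(0, 0) has no placed part ⇒ clear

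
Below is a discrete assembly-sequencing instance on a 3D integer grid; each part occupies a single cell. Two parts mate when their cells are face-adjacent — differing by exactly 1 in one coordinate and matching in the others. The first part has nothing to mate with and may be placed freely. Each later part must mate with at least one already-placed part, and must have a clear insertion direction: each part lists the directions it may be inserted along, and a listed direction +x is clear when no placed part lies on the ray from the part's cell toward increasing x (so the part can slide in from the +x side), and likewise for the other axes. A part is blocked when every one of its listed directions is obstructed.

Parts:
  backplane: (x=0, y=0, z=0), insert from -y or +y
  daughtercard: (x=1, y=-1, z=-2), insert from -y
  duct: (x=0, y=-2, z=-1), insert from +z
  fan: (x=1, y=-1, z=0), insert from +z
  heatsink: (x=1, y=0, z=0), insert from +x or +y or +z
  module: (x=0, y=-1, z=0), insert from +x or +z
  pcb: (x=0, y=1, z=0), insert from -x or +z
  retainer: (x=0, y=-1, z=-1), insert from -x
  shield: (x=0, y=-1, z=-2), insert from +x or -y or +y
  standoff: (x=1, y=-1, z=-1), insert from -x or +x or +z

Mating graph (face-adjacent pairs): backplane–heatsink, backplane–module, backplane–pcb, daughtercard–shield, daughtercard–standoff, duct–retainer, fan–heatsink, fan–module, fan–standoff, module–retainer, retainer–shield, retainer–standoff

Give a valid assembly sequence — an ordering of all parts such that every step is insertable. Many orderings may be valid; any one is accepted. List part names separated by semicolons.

fan; module; standoff; daughtercard; retainer; shield; heatsink; backplane; pcb; duct

1. fan@(1, -1, 0) [+z clear] — {fan}
2. module@(0, -1, 0) [+z clear] — {fan, module}
3. standoff@(1, -1, -1) [-x clear] — {fan, module, standoff}
4. daughtercard@(1, -1, -2) [-y clear] — {daughtercard, fan, module, standoff}
5. retainer@(0, -1, -1) [-x clear] — {daughtercard, fan, module, retainer, standoff}
6. shield@(0, -1, -2) [-y clear] — {daughtercard, fan, module, retainer, shield, standoff}
7. heatsink@(1, 0, 0) [+x clear] — {daughtercard, fan, heatsink, module, retainer, shield, standoff}
8. backplane@(0, 0, 0) [+y clear] — {backplane, daughtercard, fan, heatsink, module, retainer, shield, standoff}
9. pcb@(0, 1, 0) [-x clear] — {backplane, daughtercard, fan, heatsink, module, pcb, retainer, shield, standoff}
10. duct@(0, -2, -1) [+z clear] — {backplane, daughtercard, duct, fan, heatsink, module, pcb, retainer, shield, standoff}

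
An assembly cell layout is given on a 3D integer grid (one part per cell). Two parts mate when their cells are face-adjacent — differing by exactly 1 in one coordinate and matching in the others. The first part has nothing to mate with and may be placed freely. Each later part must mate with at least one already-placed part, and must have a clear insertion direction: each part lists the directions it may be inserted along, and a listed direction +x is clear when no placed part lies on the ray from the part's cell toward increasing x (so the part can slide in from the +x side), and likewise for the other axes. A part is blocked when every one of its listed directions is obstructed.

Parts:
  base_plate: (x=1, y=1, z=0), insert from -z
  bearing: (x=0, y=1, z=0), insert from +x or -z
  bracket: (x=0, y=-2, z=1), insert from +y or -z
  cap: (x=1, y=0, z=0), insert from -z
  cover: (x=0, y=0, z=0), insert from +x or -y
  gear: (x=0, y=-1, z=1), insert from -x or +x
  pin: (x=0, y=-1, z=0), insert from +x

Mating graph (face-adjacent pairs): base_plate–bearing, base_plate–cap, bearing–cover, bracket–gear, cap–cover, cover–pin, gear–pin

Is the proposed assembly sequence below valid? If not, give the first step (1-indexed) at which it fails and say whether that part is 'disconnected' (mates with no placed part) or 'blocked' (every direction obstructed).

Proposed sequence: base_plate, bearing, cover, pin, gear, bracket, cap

Valid

1. base_plate@(1, 1, 0) [-z clear] — {base_plate}
2. bearing@(0, 1, 0) [-z clear] — {base_plate, bearing}
3. cover@(0, 0, 0) [+x clear] — {base_plate, bearing, cover}
4. pin@(0, -1, 0) [+x clear] — {base_plate, bearing, cover, pin}
5. gear@(0, -1, 1) [-x clear] — {base_plate, bearing, cover, gear, pin}
6. bracket@(0, -2, 1) [-z clear] — {base_plate, bearing, bracket, cover, gear, pin}
7. cap@(1, 0, 0) [-z clear] — {base_plate, bearing, bracket, cap, cover, gear, pin}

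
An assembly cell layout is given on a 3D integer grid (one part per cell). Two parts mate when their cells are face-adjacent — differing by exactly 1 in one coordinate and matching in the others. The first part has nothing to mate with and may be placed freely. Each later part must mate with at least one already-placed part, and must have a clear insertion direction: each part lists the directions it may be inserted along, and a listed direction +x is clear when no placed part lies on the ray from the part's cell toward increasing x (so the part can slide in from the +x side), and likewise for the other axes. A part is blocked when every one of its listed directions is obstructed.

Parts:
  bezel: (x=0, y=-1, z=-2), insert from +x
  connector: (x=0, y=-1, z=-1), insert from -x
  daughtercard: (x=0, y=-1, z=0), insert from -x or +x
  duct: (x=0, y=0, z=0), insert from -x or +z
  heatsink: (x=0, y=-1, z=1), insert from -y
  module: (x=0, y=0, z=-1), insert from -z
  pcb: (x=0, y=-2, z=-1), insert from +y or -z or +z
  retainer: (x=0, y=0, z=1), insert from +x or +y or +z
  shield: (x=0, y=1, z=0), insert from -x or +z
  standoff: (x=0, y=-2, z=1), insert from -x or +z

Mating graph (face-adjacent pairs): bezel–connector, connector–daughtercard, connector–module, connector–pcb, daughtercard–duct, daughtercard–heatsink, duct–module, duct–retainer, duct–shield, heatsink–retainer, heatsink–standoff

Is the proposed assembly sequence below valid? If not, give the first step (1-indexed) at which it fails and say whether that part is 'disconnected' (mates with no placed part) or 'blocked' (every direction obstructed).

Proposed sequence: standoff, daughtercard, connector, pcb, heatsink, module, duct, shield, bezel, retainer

1. standoff@(0, -2, 1) [-x clear] — {standoff}
2. daughtercard@(0, -1, 0) — no placed neighbour ⇒ disconnected

Invalid at step 2 (disconnected)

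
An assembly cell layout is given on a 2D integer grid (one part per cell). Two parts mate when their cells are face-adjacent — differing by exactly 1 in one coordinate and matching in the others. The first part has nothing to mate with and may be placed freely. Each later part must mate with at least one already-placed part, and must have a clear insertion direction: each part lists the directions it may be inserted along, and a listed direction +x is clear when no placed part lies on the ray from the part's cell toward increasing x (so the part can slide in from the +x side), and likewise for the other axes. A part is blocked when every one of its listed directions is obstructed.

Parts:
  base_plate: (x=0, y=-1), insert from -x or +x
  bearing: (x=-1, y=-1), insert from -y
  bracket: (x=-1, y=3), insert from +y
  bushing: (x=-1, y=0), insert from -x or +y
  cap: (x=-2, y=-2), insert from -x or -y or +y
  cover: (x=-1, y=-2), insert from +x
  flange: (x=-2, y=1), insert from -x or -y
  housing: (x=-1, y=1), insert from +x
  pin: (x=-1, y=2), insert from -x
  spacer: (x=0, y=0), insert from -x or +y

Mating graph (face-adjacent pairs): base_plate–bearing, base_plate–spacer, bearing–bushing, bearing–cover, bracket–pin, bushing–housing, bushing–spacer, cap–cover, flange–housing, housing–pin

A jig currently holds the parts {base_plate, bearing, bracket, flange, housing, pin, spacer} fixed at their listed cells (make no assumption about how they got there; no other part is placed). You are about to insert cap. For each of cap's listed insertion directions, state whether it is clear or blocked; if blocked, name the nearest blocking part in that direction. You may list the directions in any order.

+y: blocked by flange; -x: clear; -y: clear

-x: ray from cap(-2, -2) has no placed part ⇒ clear
-y: ray from cap(-2, -2) has no placed part ⇒ clear
+y: nearest on ray is flange@(-2, 1) ⇒ blocked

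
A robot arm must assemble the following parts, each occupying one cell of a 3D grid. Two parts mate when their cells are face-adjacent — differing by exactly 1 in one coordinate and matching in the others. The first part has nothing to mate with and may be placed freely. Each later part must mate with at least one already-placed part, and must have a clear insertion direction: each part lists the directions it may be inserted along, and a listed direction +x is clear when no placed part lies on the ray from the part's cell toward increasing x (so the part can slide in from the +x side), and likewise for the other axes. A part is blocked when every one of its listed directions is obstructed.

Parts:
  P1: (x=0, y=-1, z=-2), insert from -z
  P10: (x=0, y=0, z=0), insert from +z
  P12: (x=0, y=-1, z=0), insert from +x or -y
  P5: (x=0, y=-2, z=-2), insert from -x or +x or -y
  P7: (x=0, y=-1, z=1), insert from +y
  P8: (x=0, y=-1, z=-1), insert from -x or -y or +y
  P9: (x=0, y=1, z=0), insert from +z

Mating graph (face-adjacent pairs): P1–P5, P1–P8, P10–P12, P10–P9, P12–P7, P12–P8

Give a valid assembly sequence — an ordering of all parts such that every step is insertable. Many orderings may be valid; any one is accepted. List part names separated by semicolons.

P5; P1; P8; P12; P10; P9; P7

1. P5@(0, -2, -2) [-x clear] — {P5}
2. P1@(0, -1, -2) [-z clear] — {P1, P5}
3. P8@(0, -1, -1) [-x clear] — {P1, P5, P8}
4. P12@(0, -1, 0) [+x clear] — {P1, P12, P5, P8}
5. P10@(0, 0, 0) [+z clear] — {P1, P10, P12, P5, P8}
6. P9@(0, 1, 0) [+z clear] — {P1, P10, P12, P5, P8, P9}
7. P7@(0, -1, 1) [+y clear] — {P1, P10, P12, P5, P7, P8, P9}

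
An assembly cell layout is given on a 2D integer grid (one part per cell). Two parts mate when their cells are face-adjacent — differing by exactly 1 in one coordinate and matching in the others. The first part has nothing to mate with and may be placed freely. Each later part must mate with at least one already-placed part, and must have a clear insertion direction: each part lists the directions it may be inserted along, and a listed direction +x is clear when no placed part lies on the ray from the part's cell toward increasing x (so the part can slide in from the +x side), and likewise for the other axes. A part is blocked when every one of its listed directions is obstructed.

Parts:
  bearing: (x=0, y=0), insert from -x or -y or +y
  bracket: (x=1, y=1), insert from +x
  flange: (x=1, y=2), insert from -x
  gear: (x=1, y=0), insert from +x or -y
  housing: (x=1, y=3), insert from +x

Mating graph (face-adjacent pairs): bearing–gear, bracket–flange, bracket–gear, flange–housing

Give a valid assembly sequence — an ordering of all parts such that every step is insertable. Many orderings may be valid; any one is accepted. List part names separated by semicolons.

gear; bracket; bearing; flange; housing

1. gear@(1, 0) [+x clear] — {gear}
2. bracket@(1, 1) [+x clear] — {bracket, gear}
3. bearing@(0, 0) [-x clear] — {bearing, bracket, gear}
4. flange@(1, 2) [-x clear] — {bearing, bracket, flange, gear}
5. housing@(1, 3) [+x clear] — {bearing, bracket, flange, gear, housing}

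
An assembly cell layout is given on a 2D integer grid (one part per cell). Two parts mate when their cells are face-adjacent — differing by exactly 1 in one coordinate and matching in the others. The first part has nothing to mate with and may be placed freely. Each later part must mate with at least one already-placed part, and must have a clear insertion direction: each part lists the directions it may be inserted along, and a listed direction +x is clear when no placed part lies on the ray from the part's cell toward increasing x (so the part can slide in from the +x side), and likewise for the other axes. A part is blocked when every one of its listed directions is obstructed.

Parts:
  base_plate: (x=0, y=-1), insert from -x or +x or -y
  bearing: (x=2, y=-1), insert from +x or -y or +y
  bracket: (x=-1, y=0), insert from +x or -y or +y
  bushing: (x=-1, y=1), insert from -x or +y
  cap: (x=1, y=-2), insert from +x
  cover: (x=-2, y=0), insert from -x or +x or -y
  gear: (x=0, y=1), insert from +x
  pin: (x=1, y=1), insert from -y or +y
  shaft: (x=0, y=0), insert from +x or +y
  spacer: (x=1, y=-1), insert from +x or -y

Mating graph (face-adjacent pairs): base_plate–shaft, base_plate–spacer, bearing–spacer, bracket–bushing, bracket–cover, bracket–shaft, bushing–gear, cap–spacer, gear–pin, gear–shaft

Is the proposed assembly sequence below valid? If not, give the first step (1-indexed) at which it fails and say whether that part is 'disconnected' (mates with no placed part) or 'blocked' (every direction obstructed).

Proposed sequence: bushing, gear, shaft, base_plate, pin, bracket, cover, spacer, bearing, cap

Valid

1. bushing@(-1, 1) [-x clear] — {bushing}
2. gear@(0, 1) [+x clear] — {bushing, gear}
3. shaft@(0, 0) [+x clear] — {bushing, gear, shaft}
4. base_plate@(0, -1) [-x clear] — {base_plate, bushing, gear, shaft}
5. pin@(1, 1) [-y clear] — {base_plate, bushing, gear, pin, shaft}
6. bracket@(-1, 0) [-y clear] — {base_plate, bracket, bushing, gear, pin, shaft}
7. cover@(-2, 0) [-x clear] — {base_plate, bracket, bushing, cover, gear, pin, shaft}
8. spacer@(1, -1) [+x clear] — {base_plate, bracket, bushing, cover, gear, pin, shaft, spacer}
9. bearing@(2, -1) [+x clear] — {base_plate, bearing, bracket, bushing, cover, gear, pin, shaft, spacer}
10. cap@(1, -2) [+x clear] — {base_plate, bearing, bracket, bushing, cap, cover, gear, pin, shaft, spacer}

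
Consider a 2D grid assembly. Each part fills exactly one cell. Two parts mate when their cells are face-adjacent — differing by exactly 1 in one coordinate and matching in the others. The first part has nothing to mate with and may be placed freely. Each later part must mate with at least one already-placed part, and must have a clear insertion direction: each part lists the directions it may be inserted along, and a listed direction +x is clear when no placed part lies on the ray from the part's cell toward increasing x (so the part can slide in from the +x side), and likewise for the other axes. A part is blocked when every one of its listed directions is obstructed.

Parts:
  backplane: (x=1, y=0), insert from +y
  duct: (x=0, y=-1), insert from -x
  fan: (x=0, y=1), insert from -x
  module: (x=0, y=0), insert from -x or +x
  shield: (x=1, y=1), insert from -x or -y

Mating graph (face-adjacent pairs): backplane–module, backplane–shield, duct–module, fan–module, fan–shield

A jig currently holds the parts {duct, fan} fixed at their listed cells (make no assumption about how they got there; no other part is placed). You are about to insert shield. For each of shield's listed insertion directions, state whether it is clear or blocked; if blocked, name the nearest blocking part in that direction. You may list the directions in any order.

-x: nearest on ray is fan@(0, 1) ⇒ blocked
-y: ray from shield(1, 1) has no placed part ⇒ clear

-x: blocked by fan; -y: clear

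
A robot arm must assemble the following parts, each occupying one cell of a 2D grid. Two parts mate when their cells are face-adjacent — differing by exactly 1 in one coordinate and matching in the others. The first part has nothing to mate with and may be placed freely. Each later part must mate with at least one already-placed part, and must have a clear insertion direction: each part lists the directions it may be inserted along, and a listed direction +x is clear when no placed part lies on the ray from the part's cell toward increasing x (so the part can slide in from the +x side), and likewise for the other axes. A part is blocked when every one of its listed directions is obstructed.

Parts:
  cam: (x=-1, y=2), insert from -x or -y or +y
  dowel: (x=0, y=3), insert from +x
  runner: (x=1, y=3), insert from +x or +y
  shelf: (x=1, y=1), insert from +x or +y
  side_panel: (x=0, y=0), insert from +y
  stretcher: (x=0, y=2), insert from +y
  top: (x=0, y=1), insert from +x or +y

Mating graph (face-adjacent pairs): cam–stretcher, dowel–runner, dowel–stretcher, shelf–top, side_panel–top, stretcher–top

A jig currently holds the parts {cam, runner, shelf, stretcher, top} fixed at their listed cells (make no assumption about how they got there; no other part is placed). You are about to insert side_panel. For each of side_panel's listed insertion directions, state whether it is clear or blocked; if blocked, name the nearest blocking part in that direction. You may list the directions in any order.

+y: nearest on ray is top@(0, 1) ⇒ blocked

+y: blocked by top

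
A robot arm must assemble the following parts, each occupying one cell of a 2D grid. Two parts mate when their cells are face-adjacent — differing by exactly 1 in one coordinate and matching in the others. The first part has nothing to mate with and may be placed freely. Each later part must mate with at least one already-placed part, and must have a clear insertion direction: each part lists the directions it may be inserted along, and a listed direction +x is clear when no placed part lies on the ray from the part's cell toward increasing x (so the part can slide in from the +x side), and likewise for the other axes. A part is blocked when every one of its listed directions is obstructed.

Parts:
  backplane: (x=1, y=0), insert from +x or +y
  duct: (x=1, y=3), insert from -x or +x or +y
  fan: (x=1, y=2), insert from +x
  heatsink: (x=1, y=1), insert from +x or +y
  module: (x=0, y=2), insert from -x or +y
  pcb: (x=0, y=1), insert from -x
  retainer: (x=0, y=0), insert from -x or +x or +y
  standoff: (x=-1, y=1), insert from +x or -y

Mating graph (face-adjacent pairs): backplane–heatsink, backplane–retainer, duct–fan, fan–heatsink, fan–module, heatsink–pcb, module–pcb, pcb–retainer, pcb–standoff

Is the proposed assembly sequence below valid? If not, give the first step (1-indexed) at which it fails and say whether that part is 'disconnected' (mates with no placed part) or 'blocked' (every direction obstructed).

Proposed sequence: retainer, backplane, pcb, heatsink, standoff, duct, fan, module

1. retainer@(0, 0) [-x clear] — {retainer}
2. backplane@(1, 0) [+x clear] — {backplane, retainer}
3. pcb@(0, 1) [-x clear] — {backplane, pcb, retainer}
4. heatsink@(1, 1) [+x clear] — {backplane, heatsink, pcb, retainer}
5. standoff@(-1, 1) [-y clear] — {backplane, heatsink, pcb, retainer, standoff}
6. duct@(1, 3) — no placed neighbour ⇒ disconnected

Invalid at step 6 (disconnected)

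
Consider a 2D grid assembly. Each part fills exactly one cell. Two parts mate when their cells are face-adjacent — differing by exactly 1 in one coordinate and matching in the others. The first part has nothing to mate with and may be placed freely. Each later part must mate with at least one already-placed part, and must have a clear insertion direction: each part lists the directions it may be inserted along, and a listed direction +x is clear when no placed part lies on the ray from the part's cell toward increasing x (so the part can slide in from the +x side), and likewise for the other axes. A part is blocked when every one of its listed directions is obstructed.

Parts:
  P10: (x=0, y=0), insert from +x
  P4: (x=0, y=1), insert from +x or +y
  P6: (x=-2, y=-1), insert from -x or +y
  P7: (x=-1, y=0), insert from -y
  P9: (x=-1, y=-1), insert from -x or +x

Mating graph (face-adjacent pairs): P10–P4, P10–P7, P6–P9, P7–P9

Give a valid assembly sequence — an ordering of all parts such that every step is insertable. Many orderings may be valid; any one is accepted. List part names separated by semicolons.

1. P4@(0, 1) [+x clear] — {P4}
2. P10@(0, 0) [+x clear] — {P10, P4}
3. P7@(-1, 0) [-y clear] — {P10, P4, P7}
4. P9@(-1, -1) [-x clear] — {P10, P4, P7, P9}
5. P6@(-2, -1) [-x clear] — {P10, P4, P6, P7, P9}

P4; P10; P7; P9; P6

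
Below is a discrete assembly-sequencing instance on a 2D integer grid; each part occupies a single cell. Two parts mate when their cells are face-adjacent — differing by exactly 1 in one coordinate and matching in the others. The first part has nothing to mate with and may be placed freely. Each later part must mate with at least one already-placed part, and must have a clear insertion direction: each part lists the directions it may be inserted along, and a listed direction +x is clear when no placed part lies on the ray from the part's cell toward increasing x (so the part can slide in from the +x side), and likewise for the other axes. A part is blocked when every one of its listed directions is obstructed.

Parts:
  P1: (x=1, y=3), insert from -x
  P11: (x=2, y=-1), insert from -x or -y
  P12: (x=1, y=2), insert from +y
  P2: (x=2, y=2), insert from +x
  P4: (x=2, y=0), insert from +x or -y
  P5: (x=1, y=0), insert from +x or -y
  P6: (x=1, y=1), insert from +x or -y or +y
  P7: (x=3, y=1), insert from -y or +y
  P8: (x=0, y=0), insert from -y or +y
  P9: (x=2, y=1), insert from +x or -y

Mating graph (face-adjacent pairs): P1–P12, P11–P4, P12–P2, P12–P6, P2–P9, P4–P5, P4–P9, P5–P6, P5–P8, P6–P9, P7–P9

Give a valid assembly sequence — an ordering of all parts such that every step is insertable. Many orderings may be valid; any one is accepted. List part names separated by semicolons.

1. P2@(2, 2) [+x clear] — {P2}
2. P12@(1, 2) [+y clear] — {P12, P2}
3. P1@(1, 3) [-x clear] — {P1, P12, P2}
4. P9@(2, 1) [+x clear] — {P1, P12, P2, P9}
5. P7@(3, 1) [-y clear] — {P1, P12, P2, P7, P9}
6. P6@(1, 1) [-y clear] — {P1, P12, P2, P6, P7, P9}
7. P5@(1, 0) [+x clear] — {P1, P12, P2, P5, P6, P7, P9}
8. P8@(0, 0) [-y clear] — {P1, P12, P2, P5, P6, P7, P8, P9}
9. P4@(2, 0) [+x clear] — {P1, P12, P2, P4, P5, P6, P7, P8, P9}
10. P11@(2, -1) [-x clear] — {P1, P11, P12, P2, P4, P5, P6, P7, P8, P9}

P2; P12; P1; P9; P7; P6; P5; P8; P4; P11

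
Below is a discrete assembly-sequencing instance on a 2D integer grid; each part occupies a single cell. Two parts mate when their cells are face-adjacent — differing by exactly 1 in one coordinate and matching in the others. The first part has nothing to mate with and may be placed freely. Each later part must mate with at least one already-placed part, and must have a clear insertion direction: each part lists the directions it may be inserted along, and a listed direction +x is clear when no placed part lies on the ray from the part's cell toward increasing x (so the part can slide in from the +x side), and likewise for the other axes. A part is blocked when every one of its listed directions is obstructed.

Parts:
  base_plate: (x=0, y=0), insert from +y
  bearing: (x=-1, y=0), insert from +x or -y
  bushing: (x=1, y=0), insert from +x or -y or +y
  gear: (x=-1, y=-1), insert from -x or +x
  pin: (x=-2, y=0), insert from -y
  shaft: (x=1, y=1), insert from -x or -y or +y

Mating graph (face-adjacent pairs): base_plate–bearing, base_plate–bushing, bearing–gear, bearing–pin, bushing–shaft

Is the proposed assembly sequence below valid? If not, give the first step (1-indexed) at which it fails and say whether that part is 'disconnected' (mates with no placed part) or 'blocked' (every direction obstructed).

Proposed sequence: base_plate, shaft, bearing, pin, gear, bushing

1. base_plate@(0, 0) [+y clear] — {base_plate}
2. shaft@(1, 1) — no placed neighbour ⇒ disconnected

Invalid at step 2 (disconnected)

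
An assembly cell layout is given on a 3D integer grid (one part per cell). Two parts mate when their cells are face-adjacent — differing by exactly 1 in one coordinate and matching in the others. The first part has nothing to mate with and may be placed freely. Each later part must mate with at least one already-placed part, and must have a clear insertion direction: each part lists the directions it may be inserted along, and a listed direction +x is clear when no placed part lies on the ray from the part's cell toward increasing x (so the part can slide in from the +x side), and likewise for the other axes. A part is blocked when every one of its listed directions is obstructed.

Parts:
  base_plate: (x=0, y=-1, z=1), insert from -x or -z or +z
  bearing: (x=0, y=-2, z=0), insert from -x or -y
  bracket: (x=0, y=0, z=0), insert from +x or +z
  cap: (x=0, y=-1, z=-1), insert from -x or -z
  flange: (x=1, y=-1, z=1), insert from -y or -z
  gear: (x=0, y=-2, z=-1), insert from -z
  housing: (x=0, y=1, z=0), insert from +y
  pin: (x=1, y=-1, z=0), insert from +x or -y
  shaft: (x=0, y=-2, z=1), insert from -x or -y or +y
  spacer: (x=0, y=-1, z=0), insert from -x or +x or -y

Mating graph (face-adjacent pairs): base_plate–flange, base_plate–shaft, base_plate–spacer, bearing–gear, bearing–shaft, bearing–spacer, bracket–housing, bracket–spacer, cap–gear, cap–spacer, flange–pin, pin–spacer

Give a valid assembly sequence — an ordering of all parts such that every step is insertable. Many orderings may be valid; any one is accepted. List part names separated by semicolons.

1. gear@(0, -2, -1) [-z clear] — {gear}
2. bearing@(0, -2, 0) [-x clear] — {bearing, gear}
3. shaft@(0, -2, 1) [-x clear] — {bearing, gear, shaft}
4. base_plate@(0, -1, 1) [-x clear] — {base_plate, bearing, gear, shaft}
5. spacer@(0, -1, 0) [-x clear] — {base_plate, bearing, gear, shaft, spacer}
6. pin@(1, -1, 0) [+x clear] — {base_plate, bearing, gear, pin, shaft, spacer}
7. flange@(1, -1, 1) [-y clear] — {base_plate, bearing, flange, gear, pin, shaft, spacer}
8. bracket@(0, 0, 0) [+x clear] — {base_plate, bearing, bracket, flange, gear, pin, shaft, spacer}
9. housing@(0, 1, 0) [+y clear] — {base_plate, bearing, bracket, flange, gear, housing, pin, shaft, spacer}
10. cap@(0, -1, -1) [-x clear] — {base_plate, bearing, bracket, cap, flange, gear, housing, pin, shaft, spacer}

gear; bearing; shaft; base_plate; spacer; pin; flange; bracket; housing; cap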